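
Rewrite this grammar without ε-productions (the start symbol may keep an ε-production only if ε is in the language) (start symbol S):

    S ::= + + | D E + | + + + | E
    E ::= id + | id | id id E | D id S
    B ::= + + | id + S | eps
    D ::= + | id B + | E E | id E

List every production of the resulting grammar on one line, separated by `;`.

The nullable symbols are {B}.
ε ∉ L(G), so no ε-production is kept.
For each production, add variants omitting each subset of nullable occurrences: D → id B + gives id B + | id +.

S ::= + + | D E + | + + + | E; E ::= id + | id | id id E | D id S; B ::= + + | id + S; D ::= + | id B + | id + | E E | id E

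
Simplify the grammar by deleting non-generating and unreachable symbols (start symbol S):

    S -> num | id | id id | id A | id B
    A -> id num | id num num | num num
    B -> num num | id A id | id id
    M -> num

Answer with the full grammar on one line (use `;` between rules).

Generating nonterminals: {A, B, M, S}.
Reachable from S after that: {A, B, S}.
Removed useless symbols: {M} and every production mentioning them.

S -> num | id | id id | id A | id B; A -> id num | id num num | num num; B -> num num | id A id | id id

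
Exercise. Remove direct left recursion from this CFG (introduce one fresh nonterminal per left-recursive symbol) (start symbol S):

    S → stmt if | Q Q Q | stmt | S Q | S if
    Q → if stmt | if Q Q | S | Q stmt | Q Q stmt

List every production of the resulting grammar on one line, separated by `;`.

Directly left-recursive nonterminals: S, Q.
For S: α = {Q, if}, β = {stmt if, Q Q Q, stmt}. Rewrite as S → β S' and S' → α S' | ε.
For Q: α = {stmt, Q stmt}, β = {if stmt, if Q Q, S}. Rewrite as Q → β Q' and Q' → α Q' | ε.

S → stmt if S' | Q Q Q S' | stmt S'; Q → if stmt Q' | if Q Q Q' | S Q'; S' → Q S' | if S' | ε; Q' → stmt Q' | Q stmt Q' | ε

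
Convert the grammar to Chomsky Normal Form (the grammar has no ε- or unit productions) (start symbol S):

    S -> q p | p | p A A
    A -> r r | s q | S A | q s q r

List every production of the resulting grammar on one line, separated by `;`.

S -> X1 X2 | p | X2 Y1; A -> X3 X3 | X4 X1 | S A | X1 Y2; X1 -> q; X2 -> p; X3 -> r; X4 -> s; Y1 -> A A; Y2 -> X4 Y3; Y3 -> X1 X3

Introduce a nonterminal for each terminal appearing in a rule of length ≥ 2: X1 → q, X2 → p, X3 → r, X4 → s.
Binarize each right-hand side of length ≥ 3 by chaining fresh nonterminals (Y1, Y2, …): affected rules were S → X2 A A; A → X1 X4 X1 X3.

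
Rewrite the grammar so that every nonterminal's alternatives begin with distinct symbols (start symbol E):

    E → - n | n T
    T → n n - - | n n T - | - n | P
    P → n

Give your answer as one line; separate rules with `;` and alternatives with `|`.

E → - n | n T; T → - n | P | n n T'; P → n; T' → - - | T -

T has alternatives sharing prefix 'n n': factor to T → n n T' with T' → - - | T -.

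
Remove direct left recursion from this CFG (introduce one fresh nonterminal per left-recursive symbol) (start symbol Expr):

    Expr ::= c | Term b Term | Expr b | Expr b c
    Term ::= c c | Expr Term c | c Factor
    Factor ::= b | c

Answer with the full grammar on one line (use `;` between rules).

Directly left-recursive nonterminal: Expr.
For Expr: α = {b, b c}, β = {c, Term b Term}. Rewrite as Expr → β Expr1 and Expr1 → α Expr1 | ε.

Expr ::= c Expr1 | Term b Term Expr1; Term ::= c c | Expr Term c | c Factor; Factor ::= b | c; Expr1 ::= b Expr1 | b c Expr1 | ε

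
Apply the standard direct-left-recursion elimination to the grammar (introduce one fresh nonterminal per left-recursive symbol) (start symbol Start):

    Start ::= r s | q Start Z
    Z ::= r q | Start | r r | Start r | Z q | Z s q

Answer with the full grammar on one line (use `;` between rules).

Left recursion appears on Z.
For Z: α = {q, s q}, β = {r q, Start, r r, Start r}. Rewrite as Z → β Z1 and Z1 → α Z1 | ε.

Start ::= r s | q Start Z; Z ::= r q Z1 | Start Z1 | r r Z1 | Start r Z1; Z1 ::= q Z1 | s q Z1 | ε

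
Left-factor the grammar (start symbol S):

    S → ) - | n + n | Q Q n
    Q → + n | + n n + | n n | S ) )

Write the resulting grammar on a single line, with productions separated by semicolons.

Q has alternatives sharing prefix '+ n': factor to Q → + n Q' with Q' → ε | n +.

S → ) - | n + n | Q Q n; Q → n n | S ) ) | + n Q'; Q' → ε | n +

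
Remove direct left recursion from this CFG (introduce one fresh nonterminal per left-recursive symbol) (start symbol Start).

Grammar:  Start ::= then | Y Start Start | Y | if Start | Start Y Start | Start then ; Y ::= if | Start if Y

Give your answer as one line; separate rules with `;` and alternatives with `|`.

Start ::= then Start1 | Y Start Start Start1 | Y Start1 | if Start Start1; Y ::= if | Start if Y; Start1 ::= Y Start Start1 | then Start1 | epsilon

Start is directly left-recursive.
For Start: α = {Y Start, then}, β = {then, Y Start Start, Y, if Start}. Rewrite as Start → β Start1 and Start1 → α Start1 | ε.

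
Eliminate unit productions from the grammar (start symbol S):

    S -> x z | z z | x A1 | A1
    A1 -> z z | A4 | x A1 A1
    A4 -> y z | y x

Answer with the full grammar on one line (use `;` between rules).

Unit pairs: A1 ⇒* {A4}; S ⇒* {A1, A4}.
Replace each nonterminal's rules with the union of the non-unit rules of every nonterminal it unit-derives.

S -> y z | y x | z z | x A1 A1 | x z | x A1; A1 -> y z | y x | z z | x A1 A1; A4 -> y z | y x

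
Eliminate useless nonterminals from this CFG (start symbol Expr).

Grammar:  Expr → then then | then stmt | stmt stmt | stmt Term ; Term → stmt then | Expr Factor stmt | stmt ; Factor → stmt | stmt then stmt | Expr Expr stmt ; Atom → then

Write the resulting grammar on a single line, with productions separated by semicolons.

Expr → then then | then stmt | stmt stmt | stmt Term; Term → stmt then | Expr Factor stmt | stmt; Factor → stmt | stmt then stmt | Expr Expr stmt

Generating nonterminals: {Atom, Expr, Factor, Term}.
Reachable from Expr after that: {Expr, Factor, Term}.
Removed useless symbols: {Atom} and every production mentioning them.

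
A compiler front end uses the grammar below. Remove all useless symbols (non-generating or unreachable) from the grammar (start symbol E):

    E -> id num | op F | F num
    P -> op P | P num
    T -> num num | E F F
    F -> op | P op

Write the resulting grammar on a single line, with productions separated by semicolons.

E -> id num | op F | F num; F -> op

Generating nonterminals: {E, F, T}.
Reachable from E after that: {E, F}.
Removed useless symbols: {P, T} and every production mentioning them.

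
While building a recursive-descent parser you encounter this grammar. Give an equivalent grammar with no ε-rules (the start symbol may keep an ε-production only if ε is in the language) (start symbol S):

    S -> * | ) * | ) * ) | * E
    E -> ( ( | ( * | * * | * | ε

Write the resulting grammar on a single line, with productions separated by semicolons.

Nullable set = {E}.
ε ∉ L(G), so no ε-production is kept.

S -> * | ) * | ) * ) | * E; E -> ( ( | ( * | * * | *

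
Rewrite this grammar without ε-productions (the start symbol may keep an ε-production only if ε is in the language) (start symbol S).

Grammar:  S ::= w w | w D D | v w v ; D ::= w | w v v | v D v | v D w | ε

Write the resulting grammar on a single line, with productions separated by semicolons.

S ::= w w | w D D | w D | w | v w v; D ::= w | w v v | v D v | v v | v D w | v w

Nullable nonterminals: {D}.
ε ∉ L(G), so no ε-production is kept.
Add the nullable-subset variants: S → w D D gives w D D | w D | w. D → v D v gives v D v | v v. D → v D w gives v D w | v w.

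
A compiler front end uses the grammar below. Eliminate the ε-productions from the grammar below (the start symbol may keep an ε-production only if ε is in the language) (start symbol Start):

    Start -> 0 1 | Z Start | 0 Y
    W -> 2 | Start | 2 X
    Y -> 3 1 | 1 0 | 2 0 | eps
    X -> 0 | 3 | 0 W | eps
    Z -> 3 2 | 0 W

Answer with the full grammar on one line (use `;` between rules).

Start -> 0 1 | Z Start | 0 Y | 0; W -> 2 | Start | 2 X; Y -> 3 1 | 1 0 | 2 0; X -> 0 | 3 | 0 W; Z -> 3 2 | 0 W

Nullable nonterminals: {X, Y}.
ε ∉ L(G), so no ε-production is kept.
Add the nullable-subset variants: Start → 0 Y gives 0 Y | 0.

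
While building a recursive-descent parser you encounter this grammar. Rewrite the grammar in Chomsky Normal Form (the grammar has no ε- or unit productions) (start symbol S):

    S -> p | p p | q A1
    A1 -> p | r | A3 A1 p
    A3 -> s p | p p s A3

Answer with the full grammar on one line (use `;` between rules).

S -> p | X1 X1 | X2 A1; A1 -> p | r | A3 Y1; A3 -> X3 X1 | X1 Y2; X1 -> p; X2 -> q; X3 -> s; Y1 -> A1 X1; Y2 -> X1 Y3; Y3 -> X3 A3

Introduce a nonterminal for each terminal appearing in a rule of length ≥ 2: X1 → p, X2 → q, X3 → s.
Binarize each right-hand side of length ≥ 3 by chaining fresh nonterminals (Y1, Y2, …): affected rules were A1 → A3 A1 X1; A3 → X1 X1 X3 A3.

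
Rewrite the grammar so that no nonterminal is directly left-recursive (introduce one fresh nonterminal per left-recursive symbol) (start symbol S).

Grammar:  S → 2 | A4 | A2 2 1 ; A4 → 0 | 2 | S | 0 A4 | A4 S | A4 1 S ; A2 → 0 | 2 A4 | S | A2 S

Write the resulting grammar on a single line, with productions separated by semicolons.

S → 2 | A4 | A2 2 1; A4 → 0 A4' | 2 A4' | S A4' | 0 A4 A4'; A2 → 0 A2' | 2 A4 A2' | S A2'; A4' → S A4' | 1 S A4' | ε; A2' → S A2' | ε

A4, A2 are directly left-recursive.
For A4: α = {S, 1 S}, β = {0, 2, S, 0 A4}. Rewrite as A4 → β A4' and A4' → α A4' | ε.
For A2: α = {S}, β = {0, 2 A4, S}. Rewrite as A2 → β A2' and A2' → α A2' | ε.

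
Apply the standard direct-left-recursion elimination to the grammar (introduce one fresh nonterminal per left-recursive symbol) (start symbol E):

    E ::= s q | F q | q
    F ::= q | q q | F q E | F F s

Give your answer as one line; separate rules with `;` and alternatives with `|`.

Left recursion appears on F.
For F: α = {q E, F s}, β = {q, q q}. Rewrite as F → β F' and F' → α F' | ε.

E ::= s q | F q | q; F ::= q F' | q q F'; F' ::= q E F' | F s F' | ε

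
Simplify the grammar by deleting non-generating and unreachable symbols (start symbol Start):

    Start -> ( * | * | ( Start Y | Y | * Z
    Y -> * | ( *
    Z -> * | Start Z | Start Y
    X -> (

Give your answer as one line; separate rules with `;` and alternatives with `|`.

Generating nonterminals: {Start, X, Y, Z}.
Reachable from Start after that: {Start, Y, Z}.
Removed useless symbols: {X} and every production mentioning them.

Start -> ( * | * | ( Start Y | Y | * Z; Y -> * | ( *; Z -> * | Start Z | Start Y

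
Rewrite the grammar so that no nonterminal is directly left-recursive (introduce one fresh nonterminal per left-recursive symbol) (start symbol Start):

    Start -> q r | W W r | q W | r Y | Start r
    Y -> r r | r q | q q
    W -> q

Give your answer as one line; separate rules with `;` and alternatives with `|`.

Left recursion appears on Start.
For Start: α = {r}, β = {q r, W W r, q W, r Y}. Rewrite as Start → β Start1 and Start1 → α Start1 | ε.

Start -> q r Start1 | W W r Start1 | q W Start1 | r Y Start1; Y -> r r | r q | q q; W -> q; Start1 -> r Start1 | ε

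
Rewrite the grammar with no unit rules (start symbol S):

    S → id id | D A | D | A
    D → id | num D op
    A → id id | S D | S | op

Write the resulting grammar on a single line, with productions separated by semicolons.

Unit pairs: A ⇒* {D, S}; S ⇒* {A, D}.
For every A with A ⇒* B via unit rules, add B's non-unit alternatives to A; then delete every rule of the form X → Y.

S → id | num D op | id id | D A | S D | op; D → id | num D op; A → id | num D op | id id | D A | S D | op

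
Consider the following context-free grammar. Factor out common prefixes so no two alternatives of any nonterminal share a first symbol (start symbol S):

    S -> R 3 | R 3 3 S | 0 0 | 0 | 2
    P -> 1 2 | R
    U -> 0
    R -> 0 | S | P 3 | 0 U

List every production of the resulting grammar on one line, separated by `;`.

S has alternatives sharing prefix 'R 3': factor to S → R 3 S' with S' → ε | 3 S.
S has alternatives sharing prefix '0': factor to S → 0 S'' with S'' → 0 | ε.
R has alternatives sharing prefix '0': factor to R → 0 R' with R' → ε | U.

S -> 2 | R 3 S' | 0 S''; P -> 1 2 | R; U -> 0; R -> S | P 3 | 0 R'; S' -> eps | 3 S; S'' -> 0 | eps; R' -> eps | U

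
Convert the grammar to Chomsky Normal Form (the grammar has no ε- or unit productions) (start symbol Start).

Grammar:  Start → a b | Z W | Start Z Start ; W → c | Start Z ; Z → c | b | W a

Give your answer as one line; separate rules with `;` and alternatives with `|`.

Start → X1 X2 | Z W | Start Y1; W → c | Start Z; Z → c | b | W X1; X1 → a; X2 → b; Y1 → Z Start

Introduce a nonterminal for each terminal appearing in a rule of length ≥ 2: X1 → a, X2 → b.
Binarize each right-hand side of length ≥ 3 by chaining fresh nonterminals (Y1, Y2, …): affected rules were Start → Start Z Start.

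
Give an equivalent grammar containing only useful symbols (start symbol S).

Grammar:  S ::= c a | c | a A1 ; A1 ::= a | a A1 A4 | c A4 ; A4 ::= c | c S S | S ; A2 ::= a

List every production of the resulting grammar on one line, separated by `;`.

S ::= c a | c | a A1; A1 ::= a | a A1 A4 | c A4; A4 ::= c | c S S | S

Generating nonterminals: {A1, A2, A4, S}.
Reachable from S after that: {A1, A4, S}.
Removed useless symbols: {A2} and every production mentioning them.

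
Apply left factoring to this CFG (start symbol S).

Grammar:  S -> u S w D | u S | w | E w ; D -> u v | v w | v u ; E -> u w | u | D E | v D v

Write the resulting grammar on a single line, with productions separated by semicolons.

S -> w | E w | u S S'; D -> u v | v D'; E -> D E | v D v | u E'; S' -> w D | epsilon; D' -> w | u; E' -> w | epsilon

S has alternatives sharing prefix 'u S': factor to S → u S S' with S' → w D | ε.
D has alternatives sharing prefix 'v': factor to D → v D' with D' → w | u.
E has alternatives sharing prefix 'u': factor to E → u E' with E' → w | ε.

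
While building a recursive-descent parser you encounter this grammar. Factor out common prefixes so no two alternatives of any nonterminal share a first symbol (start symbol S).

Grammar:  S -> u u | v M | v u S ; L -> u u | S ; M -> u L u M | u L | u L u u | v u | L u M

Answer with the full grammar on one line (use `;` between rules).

S -> u u | v S'; L -> u u | S; M -> v u | L u M | u L M'; S' -> M | u S; M' -> ε | u M''; M'' -> M | u

S has alternatives sharing prefix 'v': factor to S → v S' with S' → M | u S.
M has alternatives sharing prefix 'u L': factor to M → u L M' with M' → u M | ε | u u.
M' has alternatives sharing prefix 'u': factor to M' → u M'' with M'' → M | u.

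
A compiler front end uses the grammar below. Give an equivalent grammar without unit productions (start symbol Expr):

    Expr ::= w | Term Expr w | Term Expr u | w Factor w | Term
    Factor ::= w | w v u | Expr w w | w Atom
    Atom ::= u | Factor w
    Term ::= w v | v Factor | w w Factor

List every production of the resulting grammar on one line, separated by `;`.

Expr ::= w v | v Factor | w w Factor | w | Term Expr w | Term Expr u | w Factor w; Factor ::= w | w v u | Expr w w | w Atom; Atom ::= u | Factor w; Term ::= w v | v Factor | w w Factor

Unit pairs: Expr ⇒* {Term}.
For every A with A ⇒* B via unit rules, add B's non-unit alternatives to A; then delete every rule of the form X → Y.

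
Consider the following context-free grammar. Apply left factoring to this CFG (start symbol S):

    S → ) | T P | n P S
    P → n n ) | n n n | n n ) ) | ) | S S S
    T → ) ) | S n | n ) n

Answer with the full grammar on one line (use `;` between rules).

S → ) | T P | n P S; P → ) | S S S | n n P'; T → ) ) | S n | n ) n; P' → n | ) P''; P'' → eps | )

P has alternatives sharing prefix 'n n': factor to P → n n P' with P' → ) | n | ) ).
P' has alternatives sharing prefix ')': factor to P' → ) P'' with P'' → ε | ).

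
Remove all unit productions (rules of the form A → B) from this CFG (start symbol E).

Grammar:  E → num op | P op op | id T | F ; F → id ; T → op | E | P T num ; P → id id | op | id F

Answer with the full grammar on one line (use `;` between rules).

E → num op | P op op | id T | id; F → id; T → num op | P op op | id T | id | op | P T num; P → id id | op | id F

Unit pairs: E ⇒* {F}; T ⇒* {E, F}.
Replace each nonterminal's rules with the union of the non-unit rules of every nonterminal it unit-derives.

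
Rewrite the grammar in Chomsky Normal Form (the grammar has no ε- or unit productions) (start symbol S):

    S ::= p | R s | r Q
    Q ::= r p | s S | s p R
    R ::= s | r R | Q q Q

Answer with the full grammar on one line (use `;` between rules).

Introduce a nonterminal for each terminal appearing in a rule of length ≥ 2: X1 → s, X2 → r, X3 → p, X4 → q.
Binarize each right-hand side of length ≥ 3 by chaining fresh nonterminals (Y1, Y2, …): affected rules were Q → X1 X3 R; R → Q X4 Q.

S ::= p | R X1 | X2 Q; Q ::= X2 X3 | X1 S | X1 Y1; R ::= s | X2 R | Q Y2; X1 ::= s; X2 ::= r; X3 ::= p; X4 ::= q; Y1 ::= X3 R; Y2 ::= X4 Q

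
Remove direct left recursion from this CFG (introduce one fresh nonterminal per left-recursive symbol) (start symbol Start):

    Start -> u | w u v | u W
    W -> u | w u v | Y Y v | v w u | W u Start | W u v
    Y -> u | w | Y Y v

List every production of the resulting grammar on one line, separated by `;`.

W, Y are directly left-recursive.
For W: α = {u Start, u v}, β = {u, w u v, Y Y v, v w u}. Rewrite as W → β W1 and W1 → α W1 | ε.
For Y: α = {Y v}, β = {u, w}. Rewrite as Y → β Y1 and Y1 → α Y1 | ε.

Start -> u | w u v | u W; W -> u W1 | w u v W1 | Y Y v W1 | v w u W1; Y -> u Y1 | w Y1; W1 -> u Start W1 | u v W1 | eps; Y1 -> Y v Y1 | eps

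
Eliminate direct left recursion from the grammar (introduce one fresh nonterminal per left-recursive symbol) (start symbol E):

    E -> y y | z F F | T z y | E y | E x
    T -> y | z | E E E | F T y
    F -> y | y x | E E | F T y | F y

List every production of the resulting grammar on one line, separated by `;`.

E, F are directly left-recursive.
For E: α = {y, x}, β = {y y, z F F, T z y}. Rewrite as E → β E' and E' → α E' | ε.
For F: α = {T y, y}, β = {y, y x, E E}. Rewrite as F → β F' and F' → α F' | ε.

E -> y y E' | z F F E' | T z y E'; T -> y | z | E E E | F T y; F -> y F' | y x F' | E E F'; E' -> y E' | x E' | ε; F' -> T y F' | y F' | ε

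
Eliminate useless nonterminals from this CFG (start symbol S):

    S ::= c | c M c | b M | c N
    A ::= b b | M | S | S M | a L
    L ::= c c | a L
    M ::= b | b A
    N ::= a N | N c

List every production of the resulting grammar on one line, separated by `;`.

S ::= c | c M c | b M; A ::= b b | M | S | S M | a L; L ::= c c | a L; M ::= b | b A

Generating nonterminals: {A, L, M, S}.
Reachable from S after that: {A, L, M, S}.
Removed useless symbols: {N} and every production mentioning them.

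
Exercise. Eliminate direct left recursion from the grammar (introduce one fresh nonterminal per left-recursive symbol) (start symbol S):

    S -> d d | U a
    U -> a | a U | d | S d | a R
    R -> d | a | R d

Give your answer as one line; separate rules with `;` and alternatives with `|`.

Left recursion appears on R.
For R: α = {d}, β = {d, a}. Rewrite as R → β R' and R' → α R' | ε.

S -> d d | U a; U -> a | a U | d | S d | a R; R -> d R' | a R'; R' -> d R' | epsilon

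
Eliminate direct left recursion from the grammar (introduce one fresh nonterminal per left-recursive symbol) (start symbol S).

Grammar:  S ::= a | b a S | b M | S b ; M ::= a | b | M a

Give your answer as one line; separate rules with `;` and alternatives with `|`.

Left recursion appears on S, M.
For S: α = {b}, β = {a, b a S, b M}. Rewrite as S → β S' and S' → α S' | ε.
For M: α = {a}, β = {a, b}. Rewrite as M → β M' and M' → α M' | ε.

S ::= a S' | b a S S' | b M S'; M ::= a M' | b M'; S' ::= b S' | ε; M' ::= a M' | ε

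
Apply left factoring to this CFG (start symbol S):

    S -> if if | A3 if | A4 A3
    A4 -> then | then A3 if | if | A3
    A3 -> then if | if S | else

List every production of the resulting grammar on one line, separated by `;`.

A4 has alternatives sharing prefix 'then': factor to A4 → then A4' with A4' → ε | A3 if.

S -> if if | A3 if | A4 A3; A4 -> if | A3 | then A4'; A3 -> then if | if S | else; A4' -> eps | A3 if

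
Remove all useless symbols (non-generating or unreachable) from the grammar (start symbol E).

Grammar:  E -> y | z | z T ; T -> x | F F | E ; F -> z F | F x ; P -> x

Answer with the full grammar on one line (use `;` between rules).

Generating nonterminals: {E, P, T}.
Reachable from E after that: {E, T}.
Removed useless symbols: {F, P} and every production mentioning them.

E -> y | z | z T; T -> x | E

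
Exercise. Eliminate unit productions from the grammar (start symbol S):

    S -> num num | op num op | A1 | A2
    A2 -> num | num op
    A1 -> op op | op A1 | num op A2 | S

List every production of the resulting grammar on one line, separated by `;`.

S -> num | num op | op op | op A1 | num op A2 | num num | op num op; A2 -> num | num op; A1 -> num | num op | op op | op A1 | num op A2 | num num | op num op

Unit pairs: A1 ⇒* {A2, S}; S ⇒* {A1, A2}.
For each unit pair (A, B), copy every non-unit production of B to A, then drop all unit productions.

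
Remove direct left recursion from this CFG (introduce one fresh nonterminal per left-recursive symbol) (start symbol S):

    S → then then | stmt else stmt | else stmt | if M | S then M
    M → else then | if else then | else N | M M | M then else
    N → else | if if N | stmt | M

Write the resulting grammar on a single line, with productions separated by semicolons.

Directly left-recursive nonterminals: S, M.
For S: α = {then M}, β = {then then, stmt else stmt, else stmt, if M}. Rewrite as S → β S' and S' → α S' | ε.
For M: α = {M, then else}, β = {else then, if else then, else N}. Rewrite as M → β M' and M' → α M' | ε.

S → then then S' | stmt else stmt S' | else stmt S' | if M S'; M → else then M' | if else then M' | else N M'; N → else | if if N | stmt | M; S' → then M S' | eps; M' → M M' | then else M' | eps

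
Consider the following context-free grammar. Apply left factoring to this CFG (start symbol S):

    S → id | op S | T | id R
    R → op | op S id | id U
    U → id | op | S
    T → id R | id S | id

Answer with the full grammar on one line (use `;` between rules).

S → op S | T | id S'; R → id U | op R'; U → id | op | S; T → id T'; S' → ε | R; R' → ε | S id; T' → R | S | ε

S has alternatives sharing prefix 'id': factor to S → id S' with S' → ε | R.
R has alternatives sharing prefix 'op': factor to R → op R' with R' → ε | S id.
T has alternatives sharing prefix 'id': factor to T → id T' with T' → R | S | ε.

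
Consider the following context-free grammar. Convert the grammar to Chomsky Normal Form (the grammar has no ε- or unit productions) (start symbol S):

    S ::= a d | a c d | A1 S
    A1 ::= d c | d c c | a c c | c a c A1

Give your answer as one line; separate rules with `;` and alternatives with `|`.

Introduce a nonterminal for each terminal appearing in a rule of length ≥ 2: X1 → a, X2 → d, X3 → c.
Binarize each right-hand side of length ≥ 3 by chaining fresh nonterminals (Y1, Y2, …): affected rules were S → X1 X3 X2; A1 → X2 X3 X3; A1 → X1 X3 X3; A1 → X3 X1 X3 A1.

S ::= X1 X2 | X1 Y1 | A1 S; A1 ::= X2 X3 | X2 Y2 | X1 Y3 | X3 Y4; X1 ::= a; X2 ::= d; X3 ::= c; Y1 ::= X3 X2; Y2 ::= X3 X3; Y3 ::= X3 X3; Y4 ::= X1 Y5; Y5 ::= X3 A1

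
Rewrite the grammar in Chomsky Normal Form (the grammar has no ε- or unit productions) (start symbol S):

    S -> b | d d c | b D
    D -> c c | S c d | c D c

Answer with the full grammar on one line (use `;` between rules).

S -> b | X1 Y1 | X3 D; D -> X2 X2 | S Y2 | X2 Y3; X1 -> d; X2 -> c; X3 -> b; Y1 -> X1 X2; Y2 -> X2 X1; Y3 -> D X2

Introduce a nonterminal for each terminal appearing in a rule of length ≥ 2: X1 → d, X2 → c, X3 → b.
Binarize each right-hand side of length ≥ 3 by chaining fresh nonterminals (Y1, Y2, …): affected rules were S → X1 X1 X2; D → S X2 X1; D → X2 D X2.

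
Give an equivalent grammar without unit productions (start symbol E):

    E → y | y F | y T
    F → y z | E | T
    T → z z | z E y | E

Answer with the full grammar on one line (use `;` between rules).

E → y | y F | y T; F → y | y F | y T | y z | z z | z E y; T → y | y F | y T | z z | z E y

Unit pairs: F ⇒* {E, T}; T ⇒* {E}.
For each unit pair (A, B), copy every non-unit production of B to A, then drop all unit productions.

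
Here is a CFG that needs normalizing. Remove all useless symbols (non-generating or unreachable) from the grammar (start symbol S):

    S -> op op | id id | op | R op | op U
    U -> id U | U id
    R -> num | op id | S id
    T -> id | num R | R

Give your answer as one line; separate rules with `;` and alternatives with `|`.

S -> op op | id id | op | R op; R -> num | op id | S id

Generating nonterminals: {R, S, T}.
Reachable from S after that: {R, S}.
Removed useless symbols: {T, U} and every production mentioning them.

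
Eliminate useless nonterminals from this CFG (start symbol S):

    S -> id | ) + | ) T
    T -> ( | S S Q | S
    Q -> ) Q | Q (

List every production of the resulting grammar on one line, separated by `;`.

S -> id | ) + | ) T; T -> ( | S

Generating nonterminals: {S, T}.
Reachable from S after that: {S, T}.
Removed useless symbols: {Q} and every production mentioning them.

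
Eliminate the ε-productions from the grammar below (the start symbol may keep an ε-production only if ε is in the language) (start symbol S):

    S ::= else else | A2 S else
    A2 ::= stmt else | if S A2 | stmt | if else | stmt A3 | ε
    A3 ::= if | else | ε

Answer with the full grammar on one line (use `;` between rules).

S ::= else else | A2 S else | S else; A2 ::= stmt else | if S A2 | if S | stmt | if else | stmt A3; A3 ::= if | else

Nullable set = {A2, A3}.
ε ∉ L(G), so no ε-production is kept.
Add the nullable-subset variants: S → A2 S else gives A2 S else | S else. A2 → if S A2 gives if S A2 | if S.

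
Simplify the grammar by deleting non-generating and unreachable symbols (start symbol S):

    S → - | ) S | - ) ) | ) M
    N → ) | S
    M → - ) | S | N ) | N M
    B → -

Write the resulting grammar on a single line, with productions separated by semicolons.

Generating nonterminals: {B, M, N, S}.
Reachable from S after that: {M, N, S}.
Removed useless symbols: {B} and every production mentioning them.

S → - | ) S | - ) ) | ) M; N → ) | S; M → - ) | S | N ) | N M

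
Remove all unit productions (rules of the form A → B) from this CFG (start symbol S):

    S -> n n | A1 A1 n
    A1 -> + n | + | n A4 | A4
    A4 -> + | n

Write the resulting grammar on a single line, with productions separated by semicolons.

S -> n n | A1 A1 n; A1 -> + | n | + n | n A4; A4 -> + | n

Unit pairs: A1 ⇒* {A4}.
Replace each nonterminal's rules with the union of the non-unit rules of every nonterminal it unit-derives.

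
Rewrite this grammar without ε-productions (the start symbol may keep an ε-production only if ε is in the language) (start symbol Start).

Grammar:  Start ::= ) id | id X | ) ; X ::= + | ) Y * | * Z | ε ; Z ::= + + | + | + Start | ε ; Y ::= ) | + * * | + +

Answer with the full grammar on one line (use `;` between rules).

Start ::= ) id | id X | id | ); X ::= + | ) Y * | * Z | *; Z ::= + + | + | + Start; Y ::= ) | + * * | + +

Nullable nonterminals: {X, Z}.
ε ∉ L(G), so no ε-production is kept.
For each production, add variants omitting each subset of nullable occurrences: Start → id X gives id X | id. X → * Z gives * Z | *.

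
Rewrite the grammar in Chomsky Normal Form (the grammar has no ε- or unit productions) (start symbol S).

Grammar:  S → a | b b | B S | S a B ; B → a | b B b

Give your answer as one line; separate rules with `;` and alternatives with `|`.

Introduce a nonterminal for each terminal appearing in a rule of length ≥ 2: X1 → b, X2 → a.
Binarize each right-hand side of length ≥ 3 by chaining fresh nonterminals (Y1, Y2, …): affected rules were S → S X2 B; B → X1 B X1.

S → a | X1 X1 | B S | S Y1; B → a | X1 Y2; X1 → b; X2 → a; Y1 → X2 B; Y2 → B X1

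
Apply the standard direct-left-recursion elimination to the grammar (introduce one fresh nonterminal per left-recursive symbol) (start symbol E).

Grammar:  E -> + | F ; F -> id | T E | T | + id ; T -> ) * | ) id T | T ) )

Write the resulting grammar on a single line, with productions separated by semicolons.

T is directly left-recursive.
For T: α = {) )}, β = {) *, ) id T}. Rewrite as T → β T' and T' → α T' | ε.

E -> + | F; F -> id | T E | T | + id; T -> ) * T' | ) id T T'; T' -> ) ) T' | epsilon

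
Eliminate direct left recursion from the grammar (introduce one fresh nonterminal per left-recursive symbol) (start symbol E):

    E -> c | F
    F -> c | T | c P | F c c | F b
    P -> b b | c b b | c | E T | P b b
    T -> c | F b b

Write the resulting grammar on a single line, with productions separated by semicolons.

Left recursion appears on F, P.
For F: α = {c c, b}, β = {c, T, c P}. Rewrite as F → β F' and F' → α F' | ε.
For P: α = {b b}, β = {b b, c b b, c, E T}. Rewrite as P → β P' and P' → α P' | ε.

E -> c | F; F -> c F' | T F' | c P F'; P -> b b P' | c b b P' | c P' | E T P'; T -> c | F b b; F' -> c c F' | b F' | ε; P' -> b b P' | ε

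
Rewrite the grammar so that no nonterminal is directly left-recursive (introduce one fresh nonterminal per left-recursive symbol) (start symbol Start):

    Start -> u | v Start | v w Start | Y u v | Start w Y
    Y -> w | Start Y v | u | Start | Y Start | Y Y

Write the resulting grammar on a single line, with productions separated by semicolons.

Start -> u Start1 | v Start Start1 | v w Start Start1 | Y u v Start1; Y -> w Y1 | Start Y v Y1 | u Y1 | Start Y1; Start1 -> w Y Start1 | ε; Y1 -> Start Y1 | Y Y1 | ε

Start, Y are directly left-recursive.
For Start: α = {w Y}, β = {u, v Start, v w Start, Y u v}. Rewrite as Start → β Start1 and Start1 → α Start1 | ε.
For Y: α = {Start, Y}, β = {w, Start Y v, u, Start}. Rewrite as Y → β Y1 and Y1 → α Y1 | ε.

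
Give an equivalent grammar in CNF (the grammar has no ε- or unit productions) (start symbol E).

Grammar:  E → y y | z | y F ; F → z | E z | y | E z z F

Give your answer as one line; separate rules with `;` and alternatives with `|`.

E → X1 X1 | z | X1 F; F → z | E X2 | y | E Y1; X1 → y; X2 → z; Y1 → X2 Y2; Y2 → X2 F

Introduce a nonterminal for each terminal appearing in a rule of length ≥ 2: X1 → y, X2 → z.
Binarize each right-hand side of length ≥ 3 by chaining fresh nonterminals (Y1, Y2, …): affected rules were F → E X2 X2 F.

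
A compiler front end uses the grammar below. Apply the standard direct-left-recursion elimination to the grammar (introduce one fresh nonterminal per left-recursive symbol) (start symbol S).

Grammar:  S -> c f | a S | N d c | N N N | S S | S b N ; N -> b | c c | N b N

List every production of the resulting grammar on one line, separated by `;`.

S -> c f S' | a S S' | N d c S' | N N N S'; N -> b N' | c c N'; S' -> S S' | b N S' | epsilon; N' -> b N N' | epsilon

Directly left-recursive nonterminals: S, N.
For S: α = {S, b N}, β = {c f, a S, N d c, N N N}. Rewrite as S → β S' and S' → α S' | ε.
For N: α = {b N}, β = {b, c c}. Rewrite as N → β N' and N' → α N' | ε.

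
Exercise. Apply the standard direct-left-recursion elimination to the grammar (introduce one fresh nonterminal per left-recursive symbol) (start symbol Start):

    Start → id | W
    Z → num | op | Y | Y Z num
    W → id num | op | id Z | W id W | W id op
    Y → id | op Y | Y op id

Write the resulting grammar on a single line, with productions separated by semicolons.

Start → id | W; Z → num | op | Y | Y Z num; W → id num W1 | op W1 | id Z W1; Y → id Y1 | op Y Y1; W1 → id W W1 | id op W1 | eps; Y1 → op id Y1 | eps

Left recursion appears on W, Y.
For W: α = {id W, id op}, β = {id num, op, id Z}. Rewrite as W → β W1 and W1 → α W1 | ε.
For Y: α = {op id}, β = {id, op Y}. Rewrite as Y → β Y1 and Y1 → α Y1 | ε.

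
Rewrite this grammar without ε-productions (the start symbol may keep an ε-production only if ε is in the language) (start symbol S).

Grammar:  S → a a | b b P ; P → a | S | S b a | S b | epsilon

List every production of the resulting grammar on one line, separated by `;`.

Nullable set = {P}.
ε ∉ L(G), so no ε-production is kept.
Expand every rule over subsets of its nullable positions: S → b b P gives b b P | b b.

S → a a | b b P | b b; P → a | S | S b a | S b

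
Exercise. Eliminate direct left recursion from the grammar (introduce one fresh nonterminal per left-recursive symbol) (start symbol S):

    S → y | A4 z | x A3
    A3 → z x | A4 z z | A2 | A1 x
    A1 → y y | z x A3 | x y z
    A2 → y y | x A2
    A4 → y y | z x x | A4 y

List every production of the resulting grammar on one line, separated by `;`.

S → y | A4 z | x A3; A3 → z x | A4 z z | A2 | A1 x; A1 → y y | z x A3 | x y z; A2 → y y | x A2; A4 → y y A4' | z x x A4'; A4' → y A4' | ε

Left recursion appears on A4.
For A4: α = {y}, β = {y y, z x x}. Rewrite as A4 → β A4' and A4' → α A4' | ε.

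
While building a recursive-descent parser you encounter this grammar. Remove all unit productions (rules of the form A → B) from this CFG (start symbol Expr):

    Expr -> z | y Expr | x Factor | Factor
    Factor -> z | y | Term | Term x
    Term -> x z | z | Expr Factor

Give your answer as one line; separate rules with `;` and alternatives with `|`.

Expr -> x z | z | Expr Factor | y | Term x | y Expr | x Factor; Factor -> x z | z | Expr Factor | y | Term x; Term -> x z | z | Expr Factor

Unit pairs: Expr ⇒* {Factor, Term}; Factor ⇒* {Term}.
Replace each nonterminal's rules with the union of the non-unit rules of every nonterminal it unit-derives.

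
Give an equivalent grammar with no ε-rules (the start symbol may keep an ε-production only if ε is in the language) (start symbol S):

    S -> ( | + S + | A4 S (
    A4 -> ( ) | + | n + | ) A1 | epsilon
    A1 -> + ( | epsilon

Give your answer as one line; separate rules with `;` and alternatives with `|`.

S -> ( | + S + | A4 S ( | S (; A4 -> ( ) | + | n + | ) A1 | ); A1 -> + (

Nullable nonterminals: {A1, A4}.
ε ∉ L(G), so no ε-production is kept.
Expand every rule over subsets of its nullable positions: S → A4 S ( gives A4 S ( | S (. A4 → ) A1 gives ) A1 | ).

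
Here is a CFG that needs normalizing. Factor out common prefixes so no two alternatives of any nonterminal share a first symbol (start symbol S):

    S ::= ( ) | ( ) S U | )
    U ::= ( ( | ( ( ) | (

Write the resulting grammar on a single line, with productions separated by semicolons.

S ::= ) | ( ) S'; U ::= ( U'; S' ::= epsilon | S U; U' ::= epsilon | ( U''; U'' ::= epsilon | )

S has alternatives sharing prefix '( )': factor to S → ( ) S' with S' → ε | S U.
U has alternatives sharing prefix '(': factor to U → ( U' with U' → ( | ( ) | ε.
U' has alternatives sharing prefix '(': factor to U' → ( U'' with U'' → ε | ).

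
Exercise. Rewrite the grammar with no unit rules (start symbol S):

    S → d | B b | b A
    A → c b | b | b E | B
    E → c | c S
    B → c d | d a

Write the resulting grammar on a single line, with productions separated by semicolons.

S → d | B b | b A; A → c d | d a | c b | b | b E; E → c | c S; B → c d | d a

Unit pairs: A ⇒* {B}.
Replace each nonterminal's rules with the union of the non-unit rules of every nonterminal it unit-derives.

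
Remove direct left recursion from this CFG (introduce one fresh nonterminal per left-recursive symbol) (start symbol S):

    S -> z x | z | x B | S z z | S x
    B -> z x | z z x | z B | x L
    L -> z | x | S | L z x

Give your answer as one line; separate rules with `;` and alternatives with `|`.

Directly left-recursive nonterminals: S, L.
For S: α = {z z, x}, β = {z x, z, x B}. Rewrite as S → β S' and S' → α S' | ε.
For L: α = {z x}, β = {z, x, S}. Rewrite as L → β L' and L' → α L' | ε.

S -> z x S' | z S' | x B S'; B -> z x | z z x | z B | x L; L -> z L' | x L' | S L'; S' -> z z S' | x S' | eps; L' -> z x L' | eps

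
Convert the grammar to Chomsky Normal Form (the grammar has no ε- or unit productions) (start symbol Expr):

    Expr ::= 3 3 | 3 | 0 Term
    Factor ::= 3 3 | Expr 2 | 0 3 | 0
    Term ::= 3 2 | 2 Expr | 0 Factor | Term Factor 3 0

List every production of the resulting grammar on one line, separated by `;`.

Introduce a nonterminal for each terminal appearing in a rule of length ≥ 2: X1 → 3, X2 → 0, X3 → 2.
Binarize each right-hand side of length ≥ 3 by chaining fresh nonterminals (Y1, Y2, …): affected rules were Term → Term Factor X1 X2.

Expr ::= X1 X1 | 3 | X2 Term; Factor ::= X1 X1 | Expr X3 | X2 X1 | 0; Term ::= X1 X3 | X3 Expr | X2 Factor | Term Y1; X1 ::= 3; X2 ::= 0; X3 ::= 2; Y1 ::= Factor Y2; Y2 ::= X1 X2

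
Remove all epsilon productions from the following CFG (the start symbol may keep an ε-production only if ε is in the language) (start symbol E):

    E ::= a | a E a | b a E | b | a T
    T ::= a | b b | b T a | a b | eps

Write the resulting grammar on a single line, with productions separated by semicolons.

The nullable symbols are {T}.
ε ∉ L(G), so no ε-production is kept.
Expand every rule over subsets of its nullable positions: T → b T a gives b T a | b a.

E ::= a | a E a | b a E | b | a T; T ::= a | b b | b T a | b a | a b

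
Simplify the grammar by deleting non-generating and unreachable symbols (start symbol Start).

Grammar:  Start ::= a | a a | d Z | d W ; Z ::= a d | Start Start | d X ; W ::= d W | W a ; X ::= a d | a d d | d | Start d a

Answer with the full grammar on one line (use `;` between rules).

Start ::= a | a a | d Z; Z ::= a d | Start Start | d X; X ::= a d | a d d | d | Start d a

Generating nonterminals: {Start, X, Z}.
Reachable from Start after that: {Start, X, Z}.
Removed useless symbols: {W} and every production mentioning them.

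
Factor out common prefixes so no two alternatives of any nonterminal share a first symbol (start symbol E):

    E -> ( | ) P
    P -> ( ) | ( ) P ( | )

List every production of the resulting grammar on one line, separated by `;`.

E -> ( | ) P; P -> ) | ( ) P'; P' -> epsilon | P (

P has alternatives sharing prefix '( )': factor to P → ( ) P' with P' → ε | P (.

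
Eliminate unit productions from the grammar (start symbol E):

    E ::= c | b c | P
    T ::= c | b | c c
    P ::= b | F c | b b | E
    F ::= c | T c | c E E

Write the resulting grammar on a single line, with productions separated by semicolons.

E ::= c | b c | b | F c | b b; T ::= c | b | c c; P ::= c | b c | b | F c | b b; F ::= c | T c | c E E

Unit pairs: E ⇒* {P}; P ⇒* {E}.
For each unit pair (A, B), copy every non-unit production of B to A, then drop all unit productions.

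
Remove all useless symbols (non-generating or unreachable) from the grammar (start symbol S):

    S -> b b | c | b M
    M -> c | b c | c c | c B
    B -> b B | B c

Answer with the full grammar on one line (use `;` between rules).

Generating nonterminals: {M, S}.
Reachable from S after that: {M, S}.
Removed useless symbols: {B} and every production mentioning them.

S -> b b | c | b M; M -> c | b c | c c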